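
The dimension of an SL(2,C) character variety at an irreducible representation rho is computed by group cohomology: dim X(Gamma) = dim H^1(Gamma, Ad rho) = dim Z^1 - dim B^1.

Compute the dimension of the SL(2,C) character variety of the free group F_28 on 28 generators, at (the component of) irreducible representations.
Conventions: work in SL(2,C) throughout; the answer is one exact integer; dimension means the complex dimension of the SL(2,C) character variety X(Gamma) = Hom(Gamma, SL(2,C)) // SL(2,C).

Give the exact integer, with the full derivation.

81

Here Gamma is free of rank 28 — no relator constrains a cocycle.
Z^1(Gamma, Ad rho) = (sl_2)^28: a cocycle is a free choice of one sl_2 vector per generator, so dim Z^1 = 3*28 = 84.
Irreducibility makes the coboundary map sl_2 -> Z^1 injective (trivial centralizer), so dim B^1 = 3.
dim H^1 = 84 - 3 = 81, which is dim X.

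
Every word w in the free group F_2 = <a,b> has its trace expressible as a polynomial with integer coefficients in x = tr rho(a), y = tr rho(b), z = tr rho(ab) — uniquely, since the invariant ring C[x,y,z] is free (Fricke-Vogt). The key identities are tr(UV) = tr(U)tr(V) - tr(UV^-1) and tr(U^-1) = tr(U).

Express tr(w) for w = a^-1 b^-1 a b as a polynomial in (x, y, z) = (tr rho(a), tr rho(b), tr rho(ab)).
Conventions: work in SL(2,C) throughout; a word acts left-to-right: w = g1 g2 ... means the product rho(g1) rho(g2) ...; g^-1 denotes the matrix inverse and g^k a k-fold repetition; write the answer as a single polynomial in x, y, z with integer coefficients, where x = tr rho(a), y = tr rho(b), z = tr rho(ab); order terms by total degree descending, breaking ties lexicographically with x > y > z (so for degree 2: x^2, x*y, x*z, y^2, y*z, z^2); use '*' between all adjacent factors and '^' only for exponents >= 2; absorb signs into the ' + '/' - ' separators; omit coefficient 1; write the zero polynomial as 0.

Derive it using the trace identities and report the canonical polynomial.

-x*y*z + x^2 + y^2 + z^2 - 2

tr(b a b) = tr(b) * tr(a b) - tr(a)  (reduce the b square) = y*z - x
tr(b a b a) = tr(b a) * tr(b a) - tr(1)  (split on b) = z^2 - 2
tr(a b a^-1 b) = tr(b a b) * tr(a) - tr(b a b a)  (eliminate a^-1) = x*y*z - x^2 - z^2 + 2
tr(a^-1 b^-1 a b) = tr(a b a^-1) * tr(b) - tr(a b a^-1 b)  (eliminate b^-1) = -x*y*z + x^2 + y^2 + z^2 - 2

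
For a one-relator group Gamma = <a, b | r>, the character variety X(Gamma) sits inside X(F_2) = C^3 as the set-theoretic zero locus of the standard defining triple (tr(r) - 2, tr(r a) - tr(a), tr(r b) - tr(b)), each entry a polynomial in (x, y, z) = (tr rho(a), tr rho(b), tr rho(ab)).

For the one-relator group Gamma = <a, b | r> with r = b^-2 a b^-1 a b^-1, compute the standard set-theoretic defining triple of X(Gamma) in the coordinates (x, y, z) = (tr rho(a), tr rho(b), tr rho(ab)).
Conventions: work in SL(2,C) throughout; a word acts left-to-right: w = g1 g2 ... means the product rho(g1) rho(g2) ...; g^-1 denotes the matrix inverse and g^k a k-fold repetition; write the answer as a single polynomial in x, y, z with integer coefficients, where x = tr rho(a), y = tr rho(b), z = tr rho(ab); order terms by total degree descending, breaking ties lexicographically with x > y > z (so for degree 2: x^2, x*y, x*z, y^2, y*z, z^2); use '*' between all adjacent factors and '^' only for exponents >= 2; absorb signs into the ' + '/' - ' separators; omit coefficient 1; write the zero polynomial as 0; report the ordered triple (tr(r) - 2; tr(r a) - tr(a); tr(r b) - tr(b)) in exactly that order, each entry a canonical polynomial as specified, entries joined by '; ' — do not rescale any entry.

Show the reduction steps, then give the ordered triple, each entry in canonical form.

x^2*y^4 - 2*x*y^3*z - 2*x^2*y^2 + y^2*z^2 + 3*x*y*z - y^2 - z^2; x^3*y^4 - 3*x^2*y^3*z - x^3*y^2 + 3*x*y^2*z^2 + 2*x^2*y*z - y*z^3 - 2*x*y^2 - x*z^2 + 2*y*z; x^2*y^3 - 2*x*y^2*z - x^2*y + y*z^2 + x*z - 2*y

trace(a^2) = trace(a) * trace(a) - trace(1)   [square of a] = x^2 - 2
trace(a^2 b) = trace(a) * trace(b a) - trace(b)   [square of a] = x*z - y
use: trace(b^-1 a^2) = trace(a^2) * trace(b) - trace(a^2 b)   [inverse elimination on b] = x^2*y - x*z - y
trace(a b^-2 a) = trace(b^-1 a^2) * trace(b) - trace(b^-1 a^2 b)   [inverse elimination on b] = x^2*y^2 - x*y*z - x^2 - y^2 + 2
use: trace(a b a b) = trace(b a) * trace(b a) - trace(1)   [split at a repeated b] = z^2 - 2
trace(a b a b^-1) = trace(a b a) * trace(b) - trace(a b a b)   [inverse elimination on b] = x*y*z - y^2 - z^2 + 2
apply: trace(a b^-2 a b) = trace(a b a b^-1) * trace(b) - trace(a b a)   [inverse elimination on b] = x*y^2*z - y^3 - y*z^2 - x*z + 3*y
use: trace(a b^-1 a b^-2) = trace(a b^-2 a) * trace(b) - trace(a b^-2 a b)   [inverse elimination on b] = x^2*y^3 - 2*x*y^2*z - x^2*y + y*z^2 + x*z - y
trace(a b^-1 a b^-1) = trace(a b^-1 a) * trace(b) - trace(a b^-1 a b)   [inverse elimination on b] = x^2*y^2 - 2*x*y*z + z^2 - 2
trace(b^-2 a b^-1 a b^-1) = trace(a b^-1 a b^-2) * trace(b) - trace(a b^-1 a b^-1)   [inverse elimination on b] = x^2*y^4 - 2*x*y^3*z - 2*x^2*y^2 + y^2*z^2 + 3*x*y*z - y^2 - z^2 + 2
use: trace(a^3) = trace(a) * trace(a^2) - trace(a) = x^3 - 3*x
trace(a^3 b) = trace(a) * trace(b a^2) - trace(b a) = x^2*z - x*y - z
trace(a^2 b^-1 a) = trace(a^3) * trace(b) - trace(a^3 b) = x^3*y - x^2*z - 2*x*y + z
trace(b a b) = trace(b) * trace(a b) - trace(a) = y*z - x
use: trace(a b a^2 b) = trace(a) * trace(b a b a) - trace(b a b) = x*z^2 - y*z - x
use: trace(a^2 b^-1 a b) = trace(a b a^2) * trace(b) - trace(a b a^2 b) = x^2*y*z - x*y^2 - x*z^2 + x
trace(a b^-1 a^2 b^-1) = trace(a^2 b^-1 a) * trace(b) - trace(a^2 b^-1 a b) = x^3*y^2 - 2*x^2*y*z - x*y^2 + x*z^2 + y*z - x
apply: trace(a b^-2 a b^-1 a) = trace(a b^-1 a^2 b^-1) * trace(b) - trace(a b^-1 a^2) = x^3*y^3 - 2*x^2*y^2*z - x^3*y - x*y^3 + x*y*z^2 + x^2*z + y^2*z + x*y - z
use: trace(a b a b^-1 a) = trace(a^2 b a) * trace(b) - trace(a^2 b a b) = x^2*y*z - x*y^2 - x*z^2 + x
apply: trace(a b a b a b) = trace(b a) * trace(b a b a) - trace(b^-1 a^-1) = z^3 - 3*z
use: trace(a b a b^-1 a b) = trace(a b a b a) * trace(b) - trace(a b a b a b) = x*y*z^2 - y^2*z - z^3 - x*y + 3*z
apply: trace(b^-1 a b^-1 a b a) = trace(a b a b^-1 a) * trace(b) - trace(a b a b^-1 a b) = x^2*y^2*z - x*y^3 - 2*x*y*z^2 + y^2*z + z^3 + 2*x*y - 3*z
apply: trace(a b^-2 a b^-1 a b) = trace(b^-1 a b^-1 a b a) * trace(b) - trace(b^-1 a b^-1 a b a b) = x^2*y^3*z - x*y^4 - 2*x*y^2*z^2 - x^2*y*z + y^3*z + y*z^3 + 3*x*y^2 + x*z^2 - 3*y*z - x
apply: trace(b^-2 a b^-1 a b^-1 a) = trace(a b^-2 a b^-1 a) * trace(b) - trace(a b^-2 a b^-1 a b) = x^3*y^4 - 3*x^2*y^3*z - x^3*y^2 + 3*x*y^2*z^2 + 2*x^2*y*z - y*z^3 - 2*x*y^2 - x*z^2 + 2*y*z + x
assemble the triple (trace(r) - 2; trace(r a) - x; trace(r b) - y)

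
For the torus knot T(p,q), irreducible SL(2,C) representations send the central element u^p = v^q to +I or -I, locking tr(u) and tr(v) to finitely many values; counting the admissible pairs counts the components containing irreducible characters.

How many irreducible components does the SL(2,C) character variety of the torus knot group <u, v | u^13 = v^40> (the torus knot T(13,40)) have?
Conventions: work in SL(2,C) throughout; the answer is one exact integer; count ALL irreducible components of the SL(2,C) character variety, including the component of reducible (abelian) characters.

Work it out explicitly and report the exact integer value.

In the torus knot group T(13,40), u^13 = v^40 is central, so an irreducible representation sends it to +I or -I (Schur).
So on each irreducible component the traces are pinned: tr(u) = 2*cos(pi*alpha/13) with 1 <= alpha <= 12, tr(v) = 2*cos(pi*beta/40) with 1 <= beta <= 39.
Consistency of u^13 = (-1)^alpha I with v^40 = (-1)^beta I forces alpha = beta (mod 2).
Counting: 6 odd alphas x 20 odd betas + 6 even alphas x 19 even betas = 120 + 114 = 234.
Total: 234 irreducible-character components + 1 reducible (abelian) component = 235.

235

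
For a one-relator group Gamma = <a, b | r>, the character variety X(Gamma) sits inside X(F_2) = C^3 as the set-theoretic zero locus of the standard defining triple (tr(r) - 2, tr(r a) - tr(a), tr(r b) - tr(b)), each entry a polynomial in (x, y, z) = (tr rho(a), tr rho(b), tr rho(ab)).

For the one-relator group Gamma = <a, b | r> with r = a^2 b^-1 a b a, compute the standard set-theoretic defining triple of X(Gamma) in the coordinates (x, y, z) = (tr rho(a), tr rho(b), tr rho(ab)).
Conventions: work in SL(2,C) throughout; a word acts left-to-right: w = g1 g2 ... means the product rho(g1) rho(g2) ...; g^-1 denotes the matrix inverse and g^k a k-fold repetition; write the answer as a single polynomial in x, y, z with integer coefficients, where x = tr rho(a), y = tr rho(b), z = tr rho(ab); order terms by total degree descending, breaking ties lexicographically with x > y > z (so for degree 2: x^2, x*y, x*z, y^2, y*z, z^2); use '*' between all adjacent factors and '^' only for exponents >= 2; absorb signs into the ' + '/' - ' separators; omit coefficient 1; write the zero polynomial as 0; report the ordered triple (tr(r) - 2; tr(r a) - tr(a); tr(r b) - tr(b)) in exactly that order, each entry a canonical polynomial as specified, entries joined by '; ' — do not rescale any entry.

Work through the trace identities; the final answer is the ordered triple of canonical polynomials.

trace(a b a) = trace(a) * trace(b a) - trace(b)   [square of a] = x*z - y
use: trace(b a^3) = trace(a) * trace(a b a) - trace(a b)   [square of a] = x^2*z - x*y - z
trace(a b a^3) = trace(a) * trace(b a^3) - trace(b a^2)   [square of a] = x^3*z - x^2*y - 2*x*z + y
trace(b a b a) = trace(b a) * trace(b a) - trace(1)   [split at a repeated b] = z^2 - 2
trace(b a b) = trace(b) * trace(a b) - trace(a)   [square of b] = y*z - x
use: trace(a b a b a) = trace(a) * trace(b a b a) - trace(b a b)   [square of a] = x*z^2 - y*z - x
use: trace(a b a^3 b) = trace(a) * trace(a b a b a) - trace(a b a b)   [square of a] = x^2*z^2 - x*y*z - x^2 - z^2 + 2
apply: trace(a^2 b^-1 a b a) = trace(a b a^3) * trace(b) - trace(a b a^3 b)   [inverse elimination on b] = x^3*y*z - x^2*y^2 - x^2*z^2 - x*y*z + x^2 + y^2 + z^2 - 2
apply: trace(a b a^4) = trace(a) * trace(a^3 b a) - trace(a^3 b) = x^4*z - x^3*y - 3*x^2*z + 2*x*y + z
trace(a b a^4 b) = trace(a) * trace(a^2 b a b a) - trace(a^2 b a b) = x^3*z^2 - x^2*y*z - x^3 - 2*x*z^2 + y*z + 3*x
trace(a^2 b^-1 a b a^2) = trace(a b a^4) * trace(b) - trace(a b a^4 b) = x^4*y*z - x^3*y^2 - x^3*z^2 - 2*x^2*y*z + x^3 + 2*x*y^2 + 2*x*z^2 - 3*x
trace(b a b a b a) = trace(a b a b) * trace(a b) - trace(b a) = z^3 - 3*z
trace(b a b a b) = trace(b) * trace(a b a b) - trace(a b a) = y*z^2 - x*z - y
trace(a b a b a^2 b) = trace(a) * trace(b a b a b a) - trace(b a b a b) = x*z^3 - y*z^2 - 2*x*z + y
use: trace(a^2 b^-1 a b a b) = trace(a b a b a^2) * trace(b) - trace(a b a b a^2 b) = x^2*y*z^2 - x*y^2*z - x*z^3 - x^2*y + 2*x*z + y
assemble the triple (trace(r) - 2; trace(r a) - x; trace(r b) - y)

x^3*y*z - x^2*y^2 - x^2*z^2 - x*y*z + x^2 + y^2 + z^2 - 4; x^4*y*z - x^3*y^2 - x^3*z^2 - 2*x^2*y*z + x^3 + 2*x*y^2 + 2*x*z^2 - 4*x; x^2*y*z^2 - x*y^2*z - x*z^3 - x^2*y + 2*x*z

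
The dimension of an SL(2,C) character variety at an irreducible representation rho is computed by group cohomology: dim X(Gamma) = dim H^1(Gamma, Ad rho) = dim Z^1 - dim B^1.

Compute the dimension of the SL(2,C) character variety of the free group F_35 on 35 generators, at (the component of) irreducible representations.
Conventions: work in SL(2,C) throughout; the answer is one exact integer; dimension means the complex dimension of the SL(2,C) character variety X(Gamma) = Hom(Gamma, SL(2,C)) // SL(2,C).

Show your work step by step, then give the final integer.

102

Gamma = F_35 has 35 generators and no relators.
Z^1(Gamma, Ad rho) = (sl_2)^35: a cocycle is a free choice of one sl_2 vector per generator, so dim Z^1 = 3*35 = 105.
dim B^1 = 3: the coboundary map is injective because an irreducible image has centralizer 0 in sl_2.
dim H^1 = 105 - 3 = 102, which is dim X.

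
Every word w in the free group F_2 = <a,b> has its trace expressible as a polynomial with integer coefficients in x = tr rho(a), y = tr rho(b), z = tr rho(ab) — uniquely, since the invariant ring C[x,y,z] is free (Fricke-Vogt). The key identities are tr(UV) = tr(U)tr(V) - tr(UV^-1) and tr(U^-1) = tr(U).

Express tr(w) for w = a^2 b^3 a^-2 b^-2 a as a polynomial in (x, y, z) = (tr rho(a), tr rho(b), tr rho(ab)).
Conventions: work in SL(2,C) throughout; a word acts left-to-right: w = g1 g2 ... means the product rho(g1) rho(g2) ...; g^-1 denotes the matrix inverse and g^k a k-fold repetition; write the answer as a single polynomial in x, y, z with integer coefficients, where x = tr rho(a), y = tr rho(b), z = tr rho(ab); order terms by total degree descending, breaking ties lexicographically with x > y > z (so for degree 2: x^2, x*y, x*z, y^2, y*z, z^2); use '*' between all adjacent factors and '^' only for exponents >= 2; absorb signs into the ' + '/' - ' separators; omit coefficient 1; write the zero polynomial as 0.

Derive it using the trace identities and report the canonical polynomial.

tr(b a^2) = tr(a)*tr(b a) - tr(b) = x*z - y
tr(a^3 b) = tr(a)*tr(b a^2) - tr(b a) = x^2*z - x*y - z
tr(a^2) = tr(a)*tr(a) - tr(1) = x^2 - 2
tr(a^3) = tr(a)*tr(a^2) - tr(a) = x^3 - 3*x
tr(b^2 a^3) = tr(b)*tr(a^3 b) - tr(a^3) = x^2*y*z - x^3 - x*y^2 - y*z + 3*x
tr(b^2 a^2) = tr(b)*tr(a^2 b) - tr(a^2) = x*y*z - x^2 - y^2 + 2
tr(a^4 b^2) = tr(a)*tr(b^2 a^3) - tr(b^2 a^2) = x^3*y*z - x^4 - x^2*y^2 - 2*x*y*z + 4*x^2 + y^2 - 2
tr(a^4 b) = tr(a)*tr(a^2 b a) - tr(a^2 b) = x^3*z - x^2*y - 2*x*z + y
tr(a^3 b^3 a) = tr(b)*tr(a^4 b^2) - tr(a^4 b) = x^3*y^2*z - x^4*y - x^2*y^3 - x^3*z - 2*x*y^2*z + 5*x^2*y + y^3 + 2*x*z - 3*y
tr(b a b a) = tr(b a)*tr(b a) - tr(1) = z^2 - 2
tr(b a b) = tr(b)*tr(a b) - tr(a) = y*z - x
tr(a b a^2 b) = tr(a)*tr(b a b a) - tr(b a b) = x*z^2 - y*z - x
tr(a b a^2 b^2) = tr(b)*tr(a b a^2 b) - tr(a b a^2) = x*y*z^2 - x^2*z - y^2*z + z
tr(a b^3 a b a) = tr(b)*tr(a b a^2 b^2) - tr(a b a^2 b) = x*y^2*z^2 - x^2*y*z - y^3*z - x*z^2 + 2*y*z + x
tr(b a b a b) = tr(b)*tr(a b a b) - tr(a b a) = y*z^2 - x*z - y
tr(a b^3 a b) = tr(b)*tr(b a b a b) - tr(b a b a) = y^2*z^2 - x*y*z - y^2 - z^2 + 2
tr(a^3 b^3 a b) = tr(a)*tr(a b^3 a b a) - tr(a b^3 a b) = x^2*y^2*z^2 - x^3*y*z - x*y^3*z - x^2*z^2 - y^2*z^2 + 3*x*y*z + x^2 + y^2 + z^2 - 2
tr(b^-1 a^3 b^3 a) = tr(a^3 b^3 a)*tr(b) - tr(a^3 b^3 a b) = x^3*y^3*z - x^4*y^2 - x^2*y^4 - x^2*y^2*z^2 - x*y^3*z + 5*x^2*y^2 + x^2*z^2 + y^4 + y^2*z^2 - x*y*z - x^2 - 4*y^2 - z^2 + 2
tr(b^-2 a^3 b^3 a) = tr(b^-1 a^3 b^3 a)*tr(b) - tr(b^-1 a^3 b^3 a b) = x^3*y^4*z - x^4*y^3 - x^2*y^5 - x^2*y^3*z^2 - x^3*y^2*z - x*y^4*z + x^4*y + 6*x^2*y^3 + x^2*y*z^2 + y^5 + y^3*z^2 + x^3*z + x*y^2*z - 6*x^2*y - 5*y^3 - y*z^2 - 2*x*z + 5*y
tr(b^-2 a^3 b^3 a^-1) = tr(b^-2 a^3 b^3)*tr(a) - tr(b^-2 a^3 b^3 a) = -x^3*y^4*z + x^4*y^3 + x^2*y^5 + x^2*y^3*z^2 + x^3*y^2*z + x*y^4*z - x^4*y - 6*x^2*y^3 - x^2*y*z^2 - y^5 - y^3*z^2 - x*y^2*z + 5*x^2*y + 5*y^3 + y*z^2 + x*z - 5*y
tr(a^2 b^3 a^-2 b^-2 a) = tr(b^-2 a^3 b^3 a^-1)*tr(a) - tr(b^-2 a^3 b^3) = -x^4*y^4*z + x^5*y^3 + x^3*y^5 + x^3*y^3*z^2 + x^4*y^2*z + x^2*y^4*z - x^5*y - 6*x^3*y^3 - x^3*y*z^2 - x*y^5 - x*y^3*z^2 - x^2*y^2*z + 5*x^3*y + 5*x*y^3 + x*y*z^2 - 4*x*y + z

-x^4*y^4*z + x^5*y^3 + x^3*y^5 + x^3*y^3*z^2 + x^4*y^2*z + x^2*y^4*z - x^5*y - 6*x^3*y^3 - x^3*y*z^2 - x*y^5 - x*y^3*z^2 - x^2*y^2*z + 5*x^3*y + 5*x*y^3 + x*y*z^2 - 4*x*y + z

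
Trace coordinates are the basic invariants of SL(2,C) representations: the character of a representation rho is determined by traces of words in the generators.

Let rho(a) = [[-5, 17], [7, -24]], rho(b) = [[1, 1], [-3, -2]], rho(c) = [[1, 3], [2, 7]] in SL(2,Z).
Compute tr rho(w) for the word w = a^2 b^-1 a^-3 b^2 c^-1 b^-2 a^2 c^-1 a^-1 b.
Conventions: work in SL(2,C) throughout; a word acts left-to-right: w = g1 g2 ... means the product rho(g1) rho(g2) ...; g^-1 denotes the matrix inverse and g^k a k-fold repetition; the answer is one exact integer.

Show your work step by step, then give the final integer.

rho(a) = [[-5, 17], [7, -24]]
... * rho(a) = [[-5, 17], [7, -24]]  ->  [[144, -493], [-203, 695]]
... * rho(b^-1) = [[-2, -1], [3, 1]]  ->  [[-1767, -637], [2491, 898]]
... * rho(a^-1) = [[-24, -17], [-7, -5]]  ->  [[46867, 33224], [-66070, -46837]]
... * rho(a^-1) = [[-24, -17], [-7, -5]]  ->  [[-1357376, -962859], [1913539, 1357375]]
... * rho(a^-1) = [[-24, -17], [-7, -5]]  ->  [[39317037, 27889687], [-55426561, -39317038]]
... * rho(b) = [[1, 1], [-3, -2]]  ->  [[-44352024, -16462337], [62524553, 23207515]]
... * rho(b) = [[1, 1], [-3, -2]]  ->  [[5034987, -11427350], [-7097992, 16109523]]
... * rho(c^-1) = [[7, -3], [-2, 1]]  ->  [[58099609, -26532311], [-81904990, 37403499]]
... * rho(b^-1) = [[-2, -1], [3, 1]]  ->  [[-195796151, -84631920], [276020477, 119308489]]
... * rho(b^-1) = [[-2, -1], [3, 1]]  ->  [[137696542, 111164231], [-194115487, -156711988]]
... * rho(a) = [[-5, 17], [7, -24]]  ->  [[89666907, -327100330], [-126406481, 461124433]]
... * rho(a) = [[-5, 17], [7, -24]]  ->  [[-2738036845, 9374745339], [3859903436, -13215896569]]
... * rho(c^-1) = [[7, -3], [-2, 1]]  ->  [[-37915748593, 17588855874], [53451117190, -24795606877]]
... * rho(a^-1) = [[-24, -17], [-7, -5]]  ->  [[786855975114, 556623446711], [-1109257564421, -784690957845]]
... * rho(b) = [[1, 1], [-3, -2]]  ->  [[-883014365019, -326390918308], [1244815309114, 460124351269]]
tr = -883014365019 + 460124351269 = -422890013750

-422890013750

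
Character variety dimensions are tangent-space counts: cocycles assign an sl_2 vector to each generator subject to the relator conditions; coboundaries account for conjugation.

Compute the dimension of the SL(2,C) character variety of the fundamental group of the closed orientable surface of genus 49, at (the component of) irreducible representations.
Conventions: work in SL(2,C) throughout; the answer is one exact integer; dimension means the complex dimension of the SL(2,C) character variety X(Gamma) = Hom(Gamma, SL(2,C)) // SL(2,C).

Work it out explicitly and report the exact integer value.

The genus-49 surface group: 2g = 98 generators, one relator prod [a_i, b_i].
Unconstrained cocycle data is one sl_2 vector per generator (294 dimensions), cut by the relator condition d_2(z) = 0.
H^2 = coker(d_2) is dual to H^0 = 0 at irreducible rho (Poincare duality), so d_2 is onto: dim Z^1 = 291.
dim B^1 = 3 (coboundaries, injective at irreducible rho).
dim X = dim H^1 = 291 - 3 = 288.

288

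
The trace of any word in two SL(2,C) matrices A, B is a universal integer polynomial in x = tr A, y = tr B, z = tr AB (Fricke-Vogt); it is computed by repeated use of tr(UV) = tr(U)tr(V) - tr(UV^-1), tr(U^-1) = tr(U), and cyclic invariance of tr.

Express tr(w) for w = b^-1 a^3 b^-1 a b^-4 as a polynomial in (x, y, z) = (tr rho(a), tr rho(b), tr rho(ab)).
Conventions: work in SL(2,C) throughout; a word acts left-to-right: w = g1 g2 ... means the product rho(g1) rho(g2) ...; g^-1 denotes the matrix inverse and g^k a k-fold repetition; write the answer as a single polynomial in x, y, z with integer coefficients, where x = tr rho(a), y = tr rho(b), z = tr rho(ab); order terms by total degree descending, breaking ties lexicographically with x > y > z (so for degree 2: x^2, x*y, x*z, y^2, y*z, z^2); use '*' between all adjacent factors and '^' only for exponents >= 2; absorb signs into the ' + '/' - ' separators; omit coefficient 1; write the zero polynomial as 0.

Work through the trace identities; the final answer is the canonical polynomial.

trace(a^2) = trace(a)*trace(a) - trace(1)  (reduce the a square) = x^2 - 2
use: trace(a^3) = trace(a)*trace(a^2) - trace(a)  (reduce the a square) = x^3 - 3*x
trace(a^4) = trace(a)*trace(a^3) - trace(a^2)  (reduce the a square) = x^4 - 4*x^2 + 2
trace(b a^2) = trace(a)*trace(b a) - trace(b)  (reduce the a square) = x*z - y
trace(a^2 b a) = trace(a)*trace(b a^2) - trace(b a)  (reduce the a square) = x^2*z - x*y - z
apply: trace(a^4 b) = trace(a)*trace(a^2 b a) - trace(a^2 b)  (reduce the a square) = x^3*z - x^2*y - 2*x*z + y
apply: trace(a^4 b^-1) = trace(a^4)*trace(b) - trace(a^4 b)  (eliminate b^-1) = x^4*y - x^3*z - 3*x^2*y + 2*x*z + y
trace(a^4 b^-2) = trace(a^4 b^-1)*trace(b) - trace(a^4)  (eliminate b^-1) = x^4*y^2 - x^3*y*z - x^4 - 3*x^2*y^2 + 2*x*y*z + 4*x^2 + y^2 - 2
apply: trace(b^-2 a^4 b^-1) = trace(a^4 b^-2)*trace(b) - trace(a^4 b^-1)  (eliminate b^-1) = x^4*y^3 - x^3*y^2*z - 2*x^4*y - 3*x^2*y^3 + x^3*z + 2*x*y^2*z + 7*x^2*y + y^3 - 2*x*z - 3*y
use: trace(a b^-4 a^3) = trace(b^-2 a^4 b^-1)*trace(b) - trace(b^-2 a^4)  (eliminate b^-1) = x^4*y^4 - x^3*y^3*z - 3*x^4*y^2 - 3*x^2*y^4 + 2*x^3*y*z + 2*x*y^3*z + x^4 + 10*x^2*y^2 + y^4 - 4*x*y*z - 4*x^2 - 4*y^2 + 2
apply: trace(b a b a) = trace(a b)*trace(a b) - trace(1)  (split on a) = z^2 - 2
use: trace(b a b) = trace(b)*trace(a b) - trace(a)  (reduce the b square) = y*z - x
apply: trace(b a b a^2) = trace(a)*trace(b a b a) - trace(b a b)  (reduce the a square) = x*z^2 - y*z - x
apply: trace(a^3 b a b) = trace(a)*trace(b a b a^2) - trace(b a b a)  (reduce the a square) = x^2*z^2 - x*y*z - x^2 - z^2 + 2
trace(a^3 b a b^-1) = trace(a^3 b a)*trace(b) - trace(a^3 b a b)  (eliminate b^-1) = x^3*y*z - x^2*y^2 - x^2*z^2 - x*y*z + x^2 + y^2 + z^2 - 2
use: trace(a^3 b a b^-2) = trace(a^3 b a b^-1)*trace(b) - trace(a^3 b a)  (eliminate b^-1) = x^3*y^2*z - x^2*y^3 - x^2*y*z^2 - x^3*z - x*y^2*z + 2*x^2*y + y^3 + y*z^2 + 2*x*z - 3*y
use: trace(a^3 b a b^-3) = trace(a^3 b a b^-2)*trace(b) - trace(a^3 b a b^-1)  (eliminate b^-1) = x^3*y^3*z - x^2*y^4 - x^2*y^2*z^2 - 2*x^3*y*z - x*y^3*z + 3*x^2*y^2 + x^2*z^2 + y^4 + y^2*z^2 + 3*x*y*z - x^2 - 4*y^2 - z^2 + 2
trace(a b^-4 a^3 b) = trace(a^3 b a b^-3)*trace(b) - trace(a^3 b a b^-2)  (eliminate b^-1) = x^3*y^4*z - x^2*y^5 - x^2*y^3*z^2 - 3*x^3*y^2*z - x*y^4*z + 4*x^2*y^3 + 2*x^2*y*z^2 + y^5 + y^3*z^2 + x^3*z + 4*x*y^2*z - 3*x^2*y - 5*y^3 - 2*y*z^2 - 2*x*z + 5*y
use: trace(b^-3 a^3 b^-1 a b^-1) = trace(a b^-4 a^3)*trace(b) - trace(a b^-4 a^3 b)  (eliminate b^-1) = x^4*y^5 - 2*x^3*y^4*z - 3*x^4*y^3 - 2*x^2*y^5 + x^2*y^3*z^2 + 5*x^3*y^2*z + 3*x*y^4*z + x^4*y + 6*x^2*y^3 - 2*x^2*y*z^2 - y^3*z^2 - x^3*z - 8*x*y^2*z - x^2*y + y^3 + 2*y*z^2 + 2*x*z - 3*y
trace(a^3 b^-1 a b^-1) = trace(a b^-1 a^3)*trace(b) - trace(a b^-1 a^3 b)  (eliminate b^-1) = x^4*y^2 - 2*x^3*y*z - 2*x^2*y^2 + x^2*z^2 + 3*x*y*z - x^2 - z^2 + 2
use: trace(b^-2 a^3 b^-1 a) = trace(a^3 b^-1 a b^-1)*trace(b) - trace(a^3 b^-1 a)  (eliminate b^-1) = x^4*y^3 - 2*x^3*y^2*z - x^4*y - 2*x^2*y^3 + x^2*y*z^2 + x^3*z + 3*x*y^2*z + 2*x^2*y - y*z^2 - 2*x*z + y
apply: trace(b^-3 a^3 b^-1 a) = trace(b^-2 a^3 b^-1 a)*trace(b) - trace(b^-2 a^3 b^-1 a b)  (eliminate b^-1) = x^4*y^4 - 2*x^3*y^3*z - 2*x^4*y^2 - 2*x^2*y^4 + x^2*y^2*z^2 + 3*x^3*y*z + 3*x*y^3*z + 4*x^2*y^2 - x^2*z^2 - y^2*z^2 - 5*x*y*z + x^2 + y^2 + z^2 - 2
trace(b^-1 a^3 b^-1 a b^-4) = trace(b^-3 a^3 b^-1 a b^-1)*trace(b) - trace(b^-3 a^3 b^-1 a)  (eliminate b^-1) = x^4*y^6 - 2*x^3*y^5*z - 4*x^4*y^4 - 2*x^2*y^6 + x^2*y^4*z^2 + 7*x^3*y^3*z + 3*x*y^5*z + 3*x^4*y^2 + 8*x^2*y^4 - 3*x^2*y^2*z^2 - y^4*z^2 - 4*x^3*y*z - 11*x*y^3*z - 5*x^2*y^2 + x^2*z^2 + y^4 + 3*y^2*z^2 + 7*x*y*z - x^2 - 4*y^2 - z^2 + 2

x^4*y^6 - 2*x^3*y^5*z - 4*x^4*y^4 - 2*x^2*y^6 + x^2*y^4*z^2 + 7*x^3*y^3*z + 3*x*y^5*z + 3*x^4*y^2 + 8*x^2*y^4 - 3*x^2*y^2*z^2 - y^4*z^2 - 4*x^3*y*z - 11*x*y^3*z - 5*x^2*y^2 + x^2*z^2 + y^4 + 3*y^2*z^2 + 7*x*y*z - x^2 - 4*y^2 - z^2 + 2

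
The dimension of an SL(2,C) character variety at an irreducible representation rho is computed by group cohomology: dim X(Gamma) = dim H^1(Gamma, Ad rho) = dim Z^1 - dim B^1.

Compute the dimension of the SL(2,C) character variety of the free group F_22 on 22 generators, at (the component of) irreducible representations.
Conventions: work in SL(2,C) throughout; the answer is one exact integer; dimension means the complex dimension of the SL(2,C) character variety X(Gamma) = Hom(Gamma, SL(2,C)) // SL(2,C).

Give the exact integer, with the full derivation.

The free group F_22: 22 generators, no relators.
A cocycle picks one sl_2 vector per generator freely, giving dim Z^1 = 3*22 = 66.
Irreducibility makes the coboundary map sl_2 -> Z^1 injective (trivial centralizer), so dim B^1 = 3.
dim X = dim H^1 = dim Z^1 - dim B^1 = 66 - 3 = 63.

63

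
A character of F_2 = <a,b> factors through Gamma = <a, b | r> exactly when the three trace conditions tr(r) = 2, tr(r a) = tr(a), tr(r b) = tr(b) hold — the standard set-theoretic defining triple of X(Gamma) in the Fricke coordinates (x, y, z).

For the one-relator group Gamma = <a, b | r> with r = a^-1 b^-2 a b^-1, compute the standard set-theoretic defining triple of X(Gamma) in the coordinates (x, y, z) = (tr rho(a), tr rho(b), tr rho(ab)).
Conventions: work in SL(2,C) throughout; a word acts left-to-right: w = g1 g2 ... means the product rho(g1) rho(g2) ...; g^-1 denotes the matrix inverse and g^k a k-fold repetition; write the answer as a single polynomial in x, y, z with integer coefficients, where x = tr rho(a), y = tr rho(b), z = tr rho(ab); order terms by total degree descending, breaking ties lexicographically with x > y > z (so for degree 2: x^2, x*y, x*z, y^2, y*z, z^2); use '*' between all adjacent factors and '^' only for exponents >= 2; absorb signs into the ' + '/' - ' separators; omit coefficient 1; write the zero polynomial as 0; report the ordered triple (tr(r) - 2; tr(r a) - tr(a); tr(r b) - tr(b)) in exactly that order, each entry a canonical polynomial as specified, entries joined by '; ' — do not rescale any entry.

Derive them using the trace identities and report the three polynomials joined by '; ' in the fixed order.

x*y^2*z - x^2*y - y*z^2 + y - 2; x*y^3 - y^2*z - 2*x*y - x + z; y^2 - y - 2

trace(b^-1 a) = trace(a) trace(b) - trace(a b)  (eliminate b^-1) = x*y - z
trace(b^-1 a b^-1) = trace(b^-1 a) trace(b) - trace(b^-1 a b)  (eliminate b^-1) = x*y^2 - y*z - x
trace(a^2) = trace(a) trace(a) - trace(1)  (reduce the a square) = x^2 - 2
trace(a^2 b) = trace(a) trace(b a) - trace(b)  (reduce the a square) = x*z - y
trace(a b^-1 a) = trace(a^2) trace(b) - trace(a^2 b)  (eliminate b^-1) = x^2*y - x*z - y
trace(a b a b) = trace(a b) trace(a b) - trace(1)  (split on a) = z^2 - 2
trace(a b^-1 a b) = trace(a b a) trace(b) - trace(a b a b)  (eliminate b^-1) = x*y*z - y^2 - z^2 + 2
trace(b^-1 a b^-1 a) = trace(a b^-1 a) trace(b) - trace(a b^-1 a b)  (eliminate b^-1) = x^2*y^2 - 2*x*y*z + z^2 - 2
trace(a b^-1 a^-1 b^-1) = trace(b^-1 a b^-1) trace(a) - trace(b^-1 a b^-1 a)  (eliminate a^-1) = x*y*z - x^2 - z^2 + 2
trace(a^-1 b^-2 a b^-1) = trace(a b^-1 a^-1 b^-1) trace(b) - trace(a b^-1 a^-1)  (eliminate b^-1) = x*y^2*z - x^2*y - y*z^2 + y
trace(b^-2 a b^-1) = trace(b^-1 a b^-1) trace(b) - trace(b^-1 a) = x*y^3 - y^2*z - 2*x*y + z
trace(b^-2) = trace(b^-1) trace(b) - trace(1) = y^2 - 2
assemble the triple (trace(r) - 2; trace(r a) - x; trace(r b) - y)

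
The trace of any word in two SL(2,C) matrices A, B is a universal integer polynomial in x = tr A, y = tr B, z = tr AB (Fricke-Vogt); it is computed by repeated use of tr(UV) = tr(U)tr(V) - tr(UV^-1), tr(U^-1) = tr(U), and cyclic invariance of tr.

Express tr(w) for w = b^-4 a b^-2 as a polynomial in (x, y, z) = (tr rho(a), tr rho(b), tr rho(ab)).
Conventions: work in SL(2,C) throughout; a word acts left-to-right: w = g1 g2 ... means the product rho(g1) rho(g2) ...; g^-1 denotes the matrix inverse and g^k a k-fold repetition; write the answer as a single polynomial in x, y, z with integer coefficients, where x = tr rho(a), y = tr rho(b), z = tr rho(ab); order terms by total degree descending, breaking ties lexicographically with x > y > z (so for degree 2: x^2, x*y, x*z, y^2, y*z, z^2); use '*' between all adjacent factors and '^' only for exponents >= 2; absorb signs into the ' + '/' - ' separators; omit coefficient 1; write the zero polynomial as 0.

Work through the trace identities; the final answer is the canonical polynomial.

x*y^6 - y^5*z - 5*x*y^4 + 4*y^3*z + 6*x*y^2 - 3*y*z - x

trace(a b^-1) = trace(a) trace(b) - trace(a b)  (eliminate b^-1) = x*y - z
reduce: trace(b^-1 a b^-1) = trace(a b^-1) trace(b) - trace(a)  (eliminate b^-1) = x*y^2 - y*z - x
reduce: trace(b^-2 a b^-1) = trace(b^-1 a b^-1) trace(b) - trace(b^-1 a)  (eliminate b^-1) = x*y^3 - y^2*z - 2*x*y + z
reduce: trace(a b^-4) = trace(b^-2 a b^-1) trace(b) - trace(b^-2 a)  (eliminate b^-1) = x*y^4 - y^3*z - 3*x*y^2 + 2*y*z + x
trace(b^-3 a b^-2) = trace(a b^-4) trace(b) - trace(a b^-3)  (eliminate b^-1) = x*y^5 - y^4*z - 4*x*y^3 + 3*y^2*z + 3*x*y - z
trace(b^-4 a b^-2) = trace(b^-3 a b^-2) trace(b) - trace(b^-3 a b^-1)  (eliminate b^-1) = x*y^6 - y^5*z - 5*x*y^4 + 4*y^3*z + 6*x*y^2 - 3*y*z - x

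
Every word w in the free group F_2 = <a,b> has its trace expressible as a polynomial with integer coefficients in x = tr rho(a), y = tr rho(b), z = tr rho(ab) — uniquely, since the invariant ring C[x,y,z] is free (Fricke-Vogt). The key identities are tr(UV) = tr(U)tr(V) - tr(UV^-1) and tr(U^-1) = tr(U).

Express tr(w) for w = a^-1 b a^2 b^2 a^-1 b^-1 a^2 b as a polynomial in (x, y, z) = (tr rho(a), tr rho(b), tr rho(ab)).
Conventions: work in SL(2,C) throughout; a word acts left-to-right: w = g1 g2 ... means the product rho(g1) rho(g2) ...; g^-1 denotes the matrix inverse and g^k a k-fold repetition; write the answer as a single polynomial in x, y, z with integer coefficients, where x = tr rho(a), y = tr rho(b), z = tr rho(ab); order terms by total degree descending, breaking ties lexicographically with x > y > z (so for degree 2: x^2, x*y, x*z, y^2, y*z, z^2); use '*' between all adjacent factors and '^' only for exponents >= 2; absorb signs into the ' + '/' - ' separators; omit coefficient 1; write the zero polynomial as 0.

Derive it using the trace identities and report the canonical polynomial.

-x^4*y^3*z^2 + 2*x^5*y^2*z + 2*x^3*y^4*z + 2*x^3*y^2*z^3 - x^6*y - 2*x^4*y^3 - 2*x^4*y*z^2 - x^2*y^5 - 3*x^2*y^3*z^2 - x^2*y*z^4 - 6*x^3*y^2*z + x*y^4*z + x*y^2*z^3 + 7*x^4*y + 7*x^2*y^3 + 8*x^2*y*z^2 - x^3*z - 4*x*y^2*z - x*z^3 - 13*x^2*y - y^3 + 3*x*z + 3*y

tr(b a b a) = tr(a b) tr(a b) - tr(1)   [split at repeated a] = z^2 - 2
tr(b a b) = tr(b) tr(a b) - tr(a) = y*z - x
reduce: tr(a b a^2 b) = tr(a) tr(b a b a) - tr(b a b) = x*z^2 - y*z - x
tr(b a^2) = tr(a) tr(b a) - tr(b) = x*z - y
tr(a b a^2) = tr(a) tr(b a^2) - tr(b a) = x^2*z - x*y - z
reduce: tr(a^2 b^2 a b) = tr(b) tr(a b a^2 b) - tr(a b a^2) = x*y*z^2 - x^2*z - y^2*z + z
tr(a^2) = tr(a) tr(a) - tr(1) = x^2 - 2
tr(b^2 a^2) = tr(b) tr(a^2 b) - tr(a^2) = x*y*z - x^2 - y^2 + 2
tr(a^2 b^2 a) = tr(a) tr(b^2 a^2) - tr(b^2 a) = x^2*y*z - x^3 - x*y^2 - y*z + 3*x
tr(b a^2 b^2 a b) = tr(b) tr(a^2 b^2 a b) - tr(a^2 b^2 a) = x*y^2*z^2 - 2*x^2*y*z - y^3*z + x^3 + x*y^2 + 2*y*z - 3*x
tr(b a b a b a) = tr(a b a b) tr(a b) - tr(b a)   [split at repeated a] = z^3 - 3*z
reduce: tr(b a b a b) = tr(b) tr(a b a b) - tr(a b a) = y*z^2 - x*z - y
tr(a b a b a^2 b) = tr(a) tr(b a b a b a) - tr(b a b a b) = x*z^3 - y*z^2 - 2*x*z + y
tr(a b a b a^2) = tr(a) tr(b a b a^2) - tr(b a b a) = x^2*z^2 - x*y*z - x^2 - z^2 + 2
tr(b a^2 b^2 a b a) = tr(b) tr(a b a b a^2 b) - tr(a b a b a^2) = x*y*z^3 - x^2*z^2 - y^2*z^2 - x*y*z + x^2 + y^2 + z^2 - 2
tr(a b a^-1 b a^2 b^2) = tr(b a^2 b^2 a b) tr(a) - tr(b a^2 b^2 a b a) = x^2*y^2*z^2 - 2*x^3*y*z - x*y^3*z - x*y*z^3 + x^4 + x^2*y^2 + x^2*z^2 + y^2*z^2 + 3*x*y*z - 4*x^2 - y^2 - z^2 + 2
tr(a^2 b a^2 b) = tr(a) tr(b a^2 b a) - tr(b a^2 b) = x^2*z^2 - 2*x*y*z + y^2 - 2
so tr(a^2 b a^2) = tr(a) tr(b a^3) - tr(b a^2) = x^3*z - x^2*y - 2*x*z + y
reduce: tr(a^2 b^2 a^2 b) = tr(b) tr(a^2 b a^2 b) - tr(a^2 b a^2) = x^2*y*z^2 - x^3*z - 2*x*y^2*z + x^2*y + y^3 + 2*x*z - 3*y
reduce: tr(a^3) = tr(a) tr(a^2) - tr(a) = x^3 - 3*x
tr(a^4) = tr(a) tr(a^3) - tr(a^2) = x^4 - 4*x^2 + 2
reduce: tr(a^2 b^2 a^2) = tr(b) tr(a^4 b) - tr(a^4) = x^3*y*z - x^4 - x^2*y^2 - 2*x*y*z + 4*x^2 + y^2 - 2
so tr(b a^2 b^2 a^2 b) = tr(b) tr(a^2 b^2 a^2 b) - tr(a^2 b^2 a^2) = x^2*y^2*z^2 - 2*x^3*y*z - 2*x*y^3*z + x^4 + 2*x^2*y^2 + y^4 + 4*x*y*z - 4*x^2 - 4*y^2 + 2
tr(b a^2 b^2 a^2 b^2) = tr(b) tr(b a^2 b^2 a^2 b) - tr(b a^2 b^2 a^2) = x^2*y^3*z^2 - 2*x^3*y^2*z - 2*x*y^4*z + x^4*y + 2*x^2*y^3 - x^2*y*z^2 + y^5 + x^3*z + 6*x*y^2*z - 5*x^2*y - 5*y^3 - 2*x*z + 5*y
tr(b^2 a b a^2 b^2 a) = tr(b) tr(a b a^2 b^2 a b) - tr(a b a^2 b^2 a) = x*y^2*z^3 - 2*x^2*y*z^2 - y^3*z^2 + x^3*z + x*y^2*z + y*z^2 - 2*x*z + y
reduce: tr(b^2 a b a b) = tr(b) tr(a b a b^2) - tr(a b a b) = y^2*z^2 - x*y*z - y^2 - z^2 + 2
reduce: tr(b^4 a b a) = tr(b) tr(b^2 a b a b) - tr(b^2 a b a) = y^3*z^2 - x*y^2*z - y^3 - 2*y*z^2 + x*z + 3*y
reduce: tr(b^2 a b) = tr(b) tr(a b^2) - tr(a b) = y^2*z - x*y - z
so tr(b^2 a b^2) = tr(b) tr(b^2 a b) - tr(b^2 a) = y^3*z - x*y^2 - 2*y*z + x
tr(b^4 a b) = tr(b) tr(b^2 a b^2) - tr(b^2 a b) = y^4*z - x*y^3 - 3*y^2*z + 2*x*y + z
tr(b^2 a b a^2 b^2) = tr(a) tr(b^4 a b a) - tr(b^4 a b) = x*y^3*z^2 - x^2*y^2*z - y^4*z - 2*x*y*z^2 + x^2*z + 3*y^2*z + x*y - z
tr(b a^2 b^2 a^2 b^2 a) = tr(a) tr(b^2 a b a^2 b^2 a) - tr(b^2 a b a^2 b^2) = x^2*y^2*z^3 - 2*x^3*y*z^2 - 2*x*y^3*z^2 + x^4*z + 2*x^2*y^2*z + y^4*z + 3*x*y*z^2 - 3*x^2*z - 3*y^2*z + z
tr(b a^2 b^2 a^-1 b a^2 b) = tr(b a^2 b^2 a^2 b^2) tr(a) - tr(b a^2 b^2 a^2 b^2 a) = x^3*y^3*z^2 - 2*x^4*y^2*z - 2*x^2*y^4*z - x^2*y^2*z^3 + x^5*y + 2*x^3*y^3 + x^3*y*z^2 + x*y^5 + 2*x*y^3*z^2 + 4*x^2*y^2*z - y^4*z - 5*x^3*y - 5*x*y^3 - 3*x*y*z^2 + x^2*z + 3*y^2*z + 5*x*y - z
so tr(b a^2 b a b) = tr(a) tr(b a b^2 a) - tr(b a b^2) = x*y*z^2 - x^2*z - y^2*z + z
so tr(a^2 b a b a^2 b) = tr(a) tr(b a^2 b a b a) - tr(b a^2 b a b) = x^2*z^3 - 2*x*y*z^2 - x^2*z + y^2*z + x*y - z
tr(a^2 b a b a^2) = tr(a) tr(a b a b a^2) - tr(a b a b a) = x^3*z^2 - x^2*y*z - x^3 - 2*x*z^2 + y*z + 3*x
so tr(a^2 b a b a^2 b^2) = tr(b) tr(a^2 b a b a^2 b) - tr(a^2 b a b a^2) = x^2*y*z^3 - x^3*z^2 - 2*x*y^2*z^2 + y^3*z + x^3 + x*y^2 + 2*x*z^2 - 2*y*z - 3*x
reduce: tr(b a^2 b a b a^2 b^2) = tr(b) tr(a^2 b a b a^2 b^2) - tr(a^2 b a b a^2 b) = x^2*y^2*z^3 - x^3*y*z^2 - 2*x*y^3*z^2 - x^2*z^3 + y^4*z + x^3*y + x*y^3 + 4*x*y*z^2 + x^2*z - 3*y^2*z - 4*x*y + z
reduce: tr(b a b a b a b a) = tr(b a b a) tr(b a b a) - tr(1)   [split at repeated b] = z^4 - 4*z^2 + 2
tr(b a b a b a b) = tr(b) tr(a b a b a b) - tr(a b a b a) = y*z^3 - x*z^2 - 2*y*z + x
tr(a b a b a b a^2 b) = tr(a) tr(b a b a b a b a) - tr(b a b a b a b) = x*z^4 - y*z^3 - 3*x*z^2 + 2*y*z + x
tr(a b a b a b a^2) = tr(a) tr(a b a b a b a) - tr(a b a b a b) = x^2*z^3 - x*y*z^2 - 2*x^2*z - z^3 + x*y + 3*z
so tr(b a b a^2 b^2 a b a) = tr(b) tr(a b a b a b a^2 b) - tr(a b a b a b a^2) = x*y*z^4 - x^2*z^3 - y^2*z^3 - 2*x*y*z^2 + 2*x^2*z + 2*y^2*z + z^3 - 3*z
so tr(b a^2 b a b a^2 b^2 a) = tr(a) tr(b a b a^2 b^2 a b a) - tr(b a b a^2 b^2 a b) = x^2*y*z^4 - x^3*z^3 - 2*x*y^2*z^3 + y^3*z^2 + x^3*z + x*y^2*z + x*z^3 - y*z^2 - x*z - y
tr(b a^2 b^2 a^-1 b a^2 b a) = tr(b a^2 b a b a^2 b^2) tr(a) - tr(b a^2 b a b a^2 b^2 a) = x^3*y^2*z^3 - x^4*y*z^2 - 2*x^2*y^3*z^2 - x^2*y*z^4 + x*y^4*z + 2*x*y^2*z^3 + x^4*y + x^2*y^3 + 4*x^2*y*z^2 - y^3*z^2 - 4*x*y^2*z - x*z^3 - 4*x^2*y + y*z^2 + 2*x*z + y
so tr(a^2 b a^-1 b a^2 b^2 a^-1 b) = tr(b a^2 b^2 a^-1 b a^2 b) tr(a) - tr(b a^2 b^2 a^-1 b a^2 b a) = x^4*y^3*z^2 - 2*x^5*y^2*z - 2*x^3*y^4*z - 2*x^3*y^2*z^3 + x^6*y + 2*x^4*y^3 + 2*x^4*y*z^2 + x^2*y^5 + 4*x^2*y^3*z^2 + x^2*y*z^4 + 4*x^3*y^2*z - 2*x*y^4*z - 2*x*y^2*z^3 - 6*x^4*y - 6*x^2*y^3 - 7*x^2*y*z^2 + y^3*z^2 + x^3*z + 7*x*y^2*z + x*z^3 + 9*x^2*y - y*z^2 - 3*x*z - y
tr(a^-1 b a^2 b^2 a^-1 b^-1 a^2 b) = tr(a^2 b a^-1 b a^2 b^2 a^-1) tr(b) - tr(a^2 b a^-1 b a^2 b^2 a^-1 b) = -x^4*y^3*z^2 + 2*x^5*y^2*z + 2*x^3*y^4*z + 2*x^3*y^2*z^3 - x^6*y - 2*x^4*y^3 - 2*x^4*y*z^2 - x^2*y^5 - 3*x^2*y^3*z^2 - x^2*y*z^4 - 6*x^3*y^2*z + x*y^4*z + x*y^2*z^3 + 7*x^4*y + 7*x^2*y^3 + 8*x^2*y*z^2 - x^3*z - 4*x*y^2*z - x*z^3 - 13*x^2*y - y^3 + 3*x*z + 3*y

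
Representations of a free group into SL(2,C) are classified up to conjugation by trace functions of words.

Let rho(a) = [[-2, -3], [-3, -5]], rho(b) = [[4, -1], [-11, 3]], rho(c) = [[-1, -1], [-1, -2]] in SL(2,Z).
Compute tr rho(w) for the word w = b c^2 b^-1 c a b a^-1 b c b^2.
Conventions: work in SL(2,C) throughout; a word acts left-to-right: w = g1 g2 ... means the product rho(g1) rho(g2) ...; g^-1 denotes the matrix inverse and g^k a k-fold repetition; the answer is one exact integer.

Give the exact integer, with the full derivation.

17027902

rho(b) = [[4, -1], [-11, 3]]
... * rho(c) = [[-1, -1], [-1, -2]]  ->  [[-3, -2], [8, 5]]
... * rho(c) = [[-1, -1], [-1, -2]]  ->  [[5, 7], [-13, -18]]
... * rho(b^-1) = [[3, 1], [11, 4]]  ->  [[92, 33], [-237, -85]]
... * rho(c) = [[-1, -1], [-1, -2]]  ->  [[-125, -158], [322, 407]]
... * rho(a) = [[-2, -3], [-3, -5]]  ->  [[724, 1165], [-1865, -3001]]
... * rho(b) = [[4, -1], [-11, 3]]  ->  [[-9919, 2771], [25551, -7138]]
... * rho(a^-1) = [[-5, 3], [3, -2]]  ->  [[57908, -35299], [-149169, 90929]]
... * rho(b) = [[4, -1], [-11, 3]]  ->  [[619921, -163805], [-1596895, 421956]]
... * rho(c) = [[-1, -1], [-1, -2]]  ->  [[-456116, -292311], [1174939, 752983]]
... * rho(b) = [[4, -1], [-11, 3]]  ->  [[1390957, -420817], [-3583057, 1084010]]
... * rho(b) = [[4, -1], [-11, 3]]  ->  [[10192815, -2653408], [-26256338, 6835087]]
tr = 10192815 + 6835087 = 17027902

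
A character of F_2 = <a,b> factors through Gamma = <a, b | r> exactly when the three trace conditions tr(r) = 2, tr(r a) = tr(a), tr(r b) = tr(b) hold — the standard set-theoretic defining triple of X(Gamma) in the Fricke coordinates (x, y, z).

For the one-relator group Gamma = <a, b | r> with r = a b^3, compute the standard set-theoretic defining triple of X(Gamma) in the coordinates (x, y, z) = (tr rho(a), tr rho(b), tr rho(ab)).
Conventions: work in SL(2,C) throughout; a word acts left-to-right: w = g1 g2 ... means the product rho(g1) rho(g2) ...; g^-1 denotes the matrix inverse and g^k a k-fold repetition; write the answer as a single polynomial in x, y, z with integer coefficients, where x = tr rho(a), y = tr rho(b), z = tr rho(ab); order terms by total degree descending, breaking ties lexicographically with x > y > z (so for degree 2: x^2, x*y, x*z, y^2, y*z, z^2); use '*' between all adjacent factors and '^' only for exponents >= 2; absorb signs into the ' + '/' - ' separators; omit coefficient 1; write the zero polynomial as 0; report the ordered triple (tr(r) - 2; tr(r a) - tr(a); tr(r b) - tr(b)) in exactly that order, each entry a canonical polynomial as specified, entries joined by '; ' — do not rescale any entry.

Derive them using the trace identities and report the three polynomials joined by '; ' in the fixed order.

y^2*z - x*y - z - 2; x*y^2*z - x^2*y - y^3 - x*z - x + 3*y; y^3*z - x*y^2 - 2*y*z + x - y

trace(a b^2) = trace(b) trace(a b) - trace(a) = y*z - x
trace(a b^3) = trace(b) trace(a b^2) - trace(a b) = y^2*z - x*y - z
apply: trace(b^2) = trace(b) trace(b) - trace(1)  (reduce the b square) = y^2 - 2
trace(b a^2 b) = trace(a) trace(b^2 a) - trace(b^2)  (reduce the a square) = x*y*z - x^2 - y^2 + 2
apply: trace(b a^2) = trace(a) trace(b a) - trace(b)  (reduce the a square) = x*z - y
trace(a b^3 a) = trace(b) trace(b a^2 b) - trace(b a^2)  (reduce the b square) = x*y^2*z - x^2*y - y^3 - x*z + 3*y
use: trace(a b^4) = trace(b) trace(a b^3) - trace(a b^2) = y^3*z - x*y^2 - 2*y*z + x
assemble the triple (trace(r) - 2; trace(r a) - x; trace(r b) - y)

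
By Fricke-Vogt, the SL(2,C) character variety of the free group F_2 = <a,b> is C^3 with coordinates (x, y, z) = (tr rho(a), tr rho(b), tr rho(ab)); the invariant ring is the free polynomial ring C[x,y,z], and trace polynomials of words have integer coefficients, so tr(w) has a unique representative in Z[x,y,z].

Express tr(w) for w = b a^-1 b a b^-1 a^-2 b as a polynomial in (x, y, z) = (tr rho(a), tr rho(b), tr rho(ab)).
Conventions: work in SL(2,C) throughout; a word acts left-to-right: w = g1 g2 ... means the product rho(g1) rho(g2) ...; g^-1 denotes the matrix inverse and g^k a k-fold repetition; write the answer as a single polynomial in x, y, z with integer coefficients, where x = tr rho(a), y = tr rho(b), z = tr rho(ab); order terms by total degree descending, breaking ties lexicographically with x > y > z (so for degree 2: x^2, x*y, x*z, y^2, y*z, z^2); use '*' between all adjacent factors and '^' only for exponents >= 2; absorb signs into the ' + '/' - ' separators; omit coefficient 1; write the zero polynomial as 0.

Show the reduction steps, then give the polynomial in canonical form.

trace(b^2) = trace(b)*trace(b) - trace(1) = y^2 - 2
trace(b^3) = trace(b)*trace(b^2) - trace(b) = y^3 - 3*y
use: trace(a b^2) = trace(b)*trace(a b) - trace(a) = y*z - x
trace(b^3 a) = trace(b)*trace(a b^2) - trace(a b) = y^2*z - x*y - z
trace(b^2 a^-1 b) = trace(b^3)*trace(a) - trace(b^3 a) = x*y^3 - y^2*z - 2*x*y + z
trace(b a b^3) = trace(b)*trace(b^2 a b) - trace(b^2 a) = y^3*z - x*y^2 - 2*y*z + x
trace(a b a b) = trace(a b)*trace(a b) - trace(1)   [split at repeated a] = z^2 - 2
trace(a b a) = trace(a)*trace(b a) - trace(b) = x*z - y
trace(b a b a b) = trace(b)*trace(a b a b) - trace(a b a) = y*z^2 - x*z - y
trace(b a b^3 a) = trace(b)*trace(b a b a b) - trace(b a b a) = y^2*z^2 - x*y*z - y^2 - z^2 + 2
use: trace(b^2 a^-1 b a b) = trace(b a b^3)*trace(a) - trace(b a b^3 a) = x*y^3*z - x^2*y^2 - y^2*z^2 - x*y*z + x^2 + y^2 + z^2 - 2
trace(a b a b a b) = trace(b a b a)*trace(b a) - trace(a b)   [split at repeated b] = z^3 - 3*z
apply: trace(a b a b a) = trace(a)*trace(b a b a) - trace(b a b) = x*z^2 - y*z - x
use: trace(b a b a b^2 a) = trace(b)*trace(a b a b a b) - trace(a b a b a) = y*z^3 - x*z^2 - 2*y*z + x
use: trace(b^2 a^-1 b a b a) = trace(b a b a b^2)*trace(a) - trace(b a b a b^2 a) = x*y^2*z^2 - x^2*y*z - y*z^3 - x*y^2 + 2*y*z + x
apply: trace(a^-1 b^2 a^-1 b a b) = trace(b^2 a^-1 b a b)*trace(a) - trace(b^2 a^-1 b a b a) = x^2*y^3*z - x^3*y^2 - 2*x*y^2*z^2 + y*z^3 + x^3 + 2*x*y^2 + x*z^2 - 2*y*z - 3*x
apply: trace(b^2 a^-1 b a b^-1 a^-1) = trace(a^-1 b^2 a^-1 b a)*trace(b) - trace(a^-1 b^2 a^-1 b a b) = -x^2*y^3*z + x^3*y^2 + x*y^4 + 2*x*y^2*z^2 - y^3*z - y*z^3 - x^3 - 4*x*y^2 - x*z^2 + 3*y*z + 3*x
trace(b a^-1 b a) = trace(b a b)*trace(a) - trace(b a b a) = x*y*z - x^2 - z^2 + 2
trace(b a^-1 b a b^-1 a^-2 b) = trace(b^2 a^-1 b a b^-1 a^-1)*trace(a) - trace(b^2 a^-1 b a b^-1) = -x^3*y^3*z + x^4*y^2 + x^2*y^4 + 2*x^2*y^2*z^2 - x*y^3*z - x*y*z^3 - x^4 - 4*x^2*y^2 - x^2*z^2 + 2*x*y*z + 4*x^2 + z^2 - 2

-x^3*y^3*z + x^4*y^2 + x^2*y^4 + 2*x^2*y^2*z^2 - x*y^3*z - x*y*z^3 - x^4 - 4*x^2*y^2 - x^2*z^2 + 2*x*y*z + 4*x^2 + z^2 - 2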